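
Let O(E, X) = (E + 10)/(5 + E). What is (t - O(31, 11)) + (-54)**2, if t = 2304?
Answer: 187879/36 ≈ 5218.9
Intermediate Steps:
O(E, X) = (10 + E)/(5 + E)
(t - O(31, 11)) + (-54)**2 = (2304 - (10 + 31)/(5 + 31)) + (-54)**2 = (2304 - 41/36) + 2916 = 82903/36 + 2916 = 187879/36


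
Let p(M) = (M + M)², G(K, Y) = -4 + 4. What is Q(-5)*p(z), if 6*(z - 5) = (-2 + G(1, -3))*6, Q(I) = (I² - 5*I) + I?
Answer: 1620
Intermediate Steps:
G(K, Y) = 0
Q(I) = I² - 4*I
z = 3 (z = 5 + ((-2 + 0)*6)/6 = 5 + (-2*6)/6 = 5 + (⅙)*(-12) = 5 - 2 = 3)
p(M) = 4*M² (p(M) = (2*M)² = 4*M²)
Q(-5)*p(z) = (-5*(-4 - 5))*(4*3²) = (-5*(-9))*(4*9) = 45*36 = 1620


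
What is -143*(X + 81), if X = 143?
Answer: -32032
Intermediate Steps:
-143*(X + 81) = -143*(143 + 81) = -143*224 = -32032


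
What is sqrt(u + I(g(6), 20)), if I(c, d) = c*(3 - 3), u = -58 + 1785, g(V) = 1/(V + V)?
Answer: sqrt(1727) ≈ 41.557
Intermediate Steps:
g(V) = 1/(2*V)
u = 1727
I(c, d) = 0 (I(c, d) = c*0 = 0)
sqrt(u + I(g(6), 20)) = sqrt(1727 + 0) = sqrt(1727)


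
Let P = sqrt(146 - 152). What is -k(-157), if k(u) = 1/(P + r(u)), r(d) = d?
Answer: 157/24655 + I*sqrt(6)/24655 ≈ 0.0063679 + 9.9351e-5*I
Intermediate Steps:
P = I*sqrt(6) (P = sqrt(-6) = I*sqrt(6) ≈ 2.4495*I)
k(u) = 1/(u + I*sqrt(6)) (k(u) = 1/(I*sqrt(6) + u) = 1/(u + I*sqrt(6)))
-k(-157) = -1/(-157 + I*sqrt(6))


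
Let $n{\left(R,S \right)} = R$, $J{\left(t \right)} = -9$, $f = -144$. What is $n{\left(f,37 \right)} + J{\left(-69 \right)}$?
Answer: $-153$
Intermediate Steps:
$n{\left(f,37 \right)} + J{\left(-69 \right)} = -144 - 9 = -153$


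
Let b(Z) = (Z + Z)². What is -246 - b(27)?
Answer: -3162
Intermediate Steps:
b(Z) = 4*Z² (b(Z) = (2*Z)² = 4*Z²)
-246 - b(27) = -246 - 4*27² = -246 - 4*729 = -246 - 1*2916 = -246 - 2916 = -3162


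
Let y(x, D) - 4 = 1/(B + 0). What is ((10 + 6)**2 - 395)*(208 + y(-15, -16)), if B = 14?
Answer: -412691/14 ≈ -29478.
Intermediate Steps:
y(x, D) = 57/14 (y(x, D) = 4 + 1/(14 + 0) = 4 + 1/14 = 57/14)
((10 + 6)**2 - 395)*(208 + y(-15, -16)) = ((10 + 6)**2 - 395)*(208 + 57/14) = (16**2 - 395)*(2969/14) = (256 - 395)*(2969/14) = -139*2969/14 = -412691/14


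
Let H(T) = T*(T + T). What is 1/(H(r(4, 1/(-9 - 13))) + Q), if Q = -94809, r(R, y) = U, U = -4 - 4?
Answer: -1/94681 ≈ -1.0562e-5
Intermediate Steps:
U = -8
r(R, y) = -8
H(T) = 2*T**2 (H(T) = T*(2*T) = 2*T**2)
1/(H(r(4, 1/(-9 - 13))) + Q) = 1/(2*(-8)**2 - 94809) = 1/(2*64 - 94809) = 1/(128 - 94809) = 1/(-94681) = -1/94681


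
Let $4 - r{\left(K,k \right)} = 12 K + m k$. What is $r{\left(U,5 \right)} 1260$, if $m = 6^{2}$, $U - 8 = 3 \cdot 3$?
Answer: $-478800$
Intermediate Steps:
$U = 17$ ($U = 8 + 3 \cdot 3 = 8 + 9 = 17$)
$m = 36$
$r{\left(K,k \right)} = 4 - 36 k - 12 K$ ($r{\left(K,k \right)} = 4 - \left(12 K + 36 k\right) = 4 - 36 k - 12 K$)
$r{\left(U,5 \right)} 1260 = \left(4 - 180 - 204\right) 1260 = \left(-380\right) 1260 = -478800$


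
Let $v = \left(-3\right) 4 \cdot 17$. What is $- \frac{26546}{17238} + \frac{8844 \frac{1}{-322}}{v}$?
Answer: $- \frac{300019}{213486} \approx -1.4053$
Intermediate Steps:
$v = -204$ ($v = \left(-12\right) 17 = -204$)
$- \frac{26546}{17238} + \frac{8844 \frac{1}{-322}}{v} = - \frac{26546}{17238} + \frac{8844 \frac{1}{-322}}{-204} = \left(-26546\right) \frac{1}{17238} + 8844 \left(- \frac{1}{322}\right) \left(- \frac{1}{204}\right) = - \frac{1021}{663} - - \frac{737}{5474} = - \frac{1021}{663} + \frac{737}{5474} = - \frac{300019}{213486}$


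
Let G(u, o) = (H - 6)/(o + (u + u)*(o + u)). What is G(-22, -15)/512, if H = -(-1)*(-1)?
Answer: -7/825856 ≈ -8.4761e-6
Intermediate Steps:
H = -1 (H = -1*1 = -1)
G(u, o) = -7/(o + 2*u*(o + u)) (G(u, o) = (-1 - 6)/(o + (u + u)*(o + u)) = -7/(o + (2*u)*(o + u)) = -7/(o + 2*u*(o + u)))
G(-22, -15)/512 = -7/(-15 + 2*(-22)**2 + 2*(-15)*(-22))/512 = -7/(-15 + 2*484 + 660)*(1/512) = -7/(-15 + 968 + 660)*(1/512) = -7/1613*(1/512) = -7*1/1613*(1/512) = -7/1613*1/512 = -7/825856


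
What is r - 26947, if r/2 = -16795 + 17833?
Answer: -24871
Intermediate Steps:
r = 2076 (r = 2*(-16795 + 17833) = 2*1038 = 2076)
r - 26947 = 2076 - 26947 = -24871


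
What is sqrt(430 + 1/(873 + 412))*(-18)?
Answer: -18*sqrt(710028035)/1285 ≈ -373.26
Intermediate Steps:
sqrt(430 + 1/(873 + 412))*(-18) = sqrt(430 + 1/1285)*(-18) = sqrt(552551/1285)*(-18) = (sqrt(710028035)/1285)*(-18) = -18*sqrt(710028035)/1285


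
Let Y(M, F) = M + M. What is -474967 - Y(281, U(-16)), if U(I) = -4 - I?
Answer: -475529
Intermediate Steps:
Y(M, F) = 2*M
-474967 - Y(281, U(-16)) = -474967 - 2*281 = -474967 - 1*562 = -474967 - 562 = -475529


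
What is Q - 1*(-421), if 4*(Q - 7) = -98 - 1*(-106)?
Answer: 430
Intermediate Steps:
Q = 9 (Q = 7 + (-98 - 1*(-106))/4 = 7 + (-98 + 106)/4 = 7 + (1/4)*8 = 7 + 2 = 9)
Q - 1*(-421) = 9 - 1*(-421) = 9 + 421 = 430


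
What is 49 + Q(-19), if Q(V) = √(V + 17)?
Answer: 49 + I*√2 ≈ 49.0 + 1.4142*I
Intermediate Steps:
Q(V) = √(17 + V)
49 + Q(-19) = 49 + √(17 - 19) = 49 + √(-2) = 49 + I*√2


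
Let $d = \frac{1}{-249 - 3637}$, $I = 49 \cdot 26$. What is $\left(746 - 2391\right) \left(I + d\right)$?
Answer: $- \frac{8144005135}{3886} \approx -2.0957 \cdot 10^{6}$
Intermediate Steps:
$I = 1274$
$d = - \frac{1}{3886}$ ($d = \frac{1}{-3886} = - \frac{1}{3886} \approx -0.00025733$)
$\left(746 - 2391\right) \left(I + d\right) = \left(746 - 2391\right) \left(1274 - \frac{1}{3886}\right) = \left(-1645\right) \frac{4950763}{3886} = - \frac{8144005135}{3886}$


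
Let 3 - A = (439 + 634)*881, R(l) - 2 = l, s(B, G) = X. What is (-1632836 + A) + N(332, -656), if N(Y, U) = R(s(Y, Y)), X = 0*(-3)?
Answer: -2578144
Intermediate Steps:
X = 0
s(B, G) = 0
R(l) = 2 + l
N(Y, U) = 2 (N(Y, U) = 2 + 0 = 2)
A = -945310 (A = 3 - (439 + 634)*881 = 3 - 1073*881 = 3 - 1*945313 = 3 - 945313 = -945310)
(-1632836 + A) + N(332, -656) = (-1632836 - 945310) + 2 = -2578146 + 2 = -2578144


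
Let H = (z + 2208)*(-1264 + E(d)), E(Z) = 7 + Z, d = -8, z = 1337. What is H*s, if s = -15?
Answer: 67266375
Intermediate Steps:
H = -4484425 (H = (1337 + 2208)*(-1264 + (7 - 8)) = 3545*(-1264 - 1) = 3545*(-1265) = -4484425)
H*s = -4484425*(-15) = 67266375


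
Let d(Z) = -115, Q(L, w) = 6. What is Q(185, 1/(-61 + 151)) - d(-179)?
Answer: 121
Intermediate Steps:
Q(185, 1/(-61 + 151)) - d(-179) = 6 - 1*(-115) = 6 + 115 = 121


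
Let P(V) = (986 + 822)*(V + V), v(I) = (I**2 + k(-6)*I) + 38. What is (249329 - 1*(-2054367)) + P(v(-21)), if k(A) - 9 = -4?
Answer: 3656080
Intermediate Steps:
k(A) = 5 (k(A) = 9 - 4 = 5)
v(I) = 38 + I**2 + 5*I (v(I) = (I**2 + 5*I) + 38 = 38 + I**2 + 5*I)
P(V) = 3616*V (P(V) = 1808*(2*V) = 3616*V)
(249329 - 1*(-2054367)) + P(v(-21)) = (249329 - 1*(-2054367)) + 3616*(38 + (-21)**2 + 5*(-21)) = (249329 + 2054367) + 3616*(38 + 441 - 105) = 2303696 + 3616*374 = 2303696 + 1352384 = 3656080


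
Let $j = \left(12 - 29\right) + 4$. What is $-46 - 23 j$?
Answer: $253$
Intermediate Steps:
$j = -13$ ($j = -17 + 4 = -13$)
$-46 - 23 j = -46 - -299 = -46 + 299 = 253$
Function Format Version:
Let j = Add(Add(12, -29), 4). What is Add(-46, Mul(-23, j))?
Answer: 253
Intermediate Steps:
j = -13 (j = Add(-17, 4) = -13)
Add(-46, Mul(-23, j)) = Add(-46, Mul(-23, -13)) = Add(-46, 299) = 253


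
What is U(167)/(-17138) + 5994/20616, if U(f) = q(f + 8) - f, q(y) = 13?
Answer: 802273/2676644 ≈ 0.29973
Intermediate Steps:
U(f) = 13 - f
U(167)/(-17138) + 5994/20616 = (13 - 1*167)/(-17138) + 5994/20616 = (13 - 167)*(-1/17138) + 5994*(1/20616) = -154*(-1/17138) + 999/3436 = 7/779 + 999/3436 = 802273/2676644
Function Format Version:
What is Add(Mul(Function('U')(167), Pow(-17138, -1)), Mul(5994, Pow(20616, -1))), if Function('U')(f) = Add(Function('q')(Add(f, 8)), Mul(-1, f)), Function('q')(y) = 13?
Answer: Rational(802273, 2676644) ≈ 0.29973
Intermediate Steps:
Function('U')(f) = Add(13, Mul(-1, f))
Add(Mul(Function('U')(167), Pow(-17138, -1)), Mul(5994, Pow(20616, -1))) = Add(Mul(Add(13, Mul(-1, 167)), Pow(-17138, -1)), Mul(5994, Pow(20616, -1))) = Add(Mul(Add(13, -167), Rational(-1, 17138)), Mul(5994, Rational(1, 20616))) = Add(Mul(-154, Rational(-1, 17138)), Rational(999, 3436)) = Add(Rational(7, 779), Rational(999, 3436)) = Rational(802273, 2676644)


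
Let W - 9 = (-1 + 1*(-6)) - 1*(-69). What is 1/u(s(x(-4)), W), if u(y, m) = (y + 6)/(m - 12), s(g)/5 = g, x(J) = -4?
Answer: -59/14 ≈ -4.2143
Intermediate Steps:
W = 71 (W = 9 + ((-1 + 1*(-6)) - 1*(-69)) = 9 + ((-1 - 6) + 69) = 9 + (-7 + 69) = 9 + 62 = 71)
s(g) = 5*g
u(y, m) = (6 + y)/(-12 + m)
1/u(s(x(-4)), W) = 1/((6 + 5*(-4))/(-12 + 71)) = 1/((6 - 20)/59) = 1/((1/59)*(-14)) = 1/(-14/59) = -59/14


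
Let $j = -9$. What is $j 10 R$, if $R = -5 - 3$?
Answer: $720$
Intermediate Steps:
$R = -8$
$j 10 R = \left(-9\right) 10 \left(-8\right) = \left(-90\right) \left(-8\right) = 720$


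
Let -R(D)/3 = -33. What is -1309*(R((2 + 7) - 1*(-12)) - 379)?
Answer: 366520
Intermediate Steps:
R(D) = 99 (R(D) = -3*(-33) = 99)
-1309*(R((2 + 7) - 1*(-12)) - 379) = -1309*(99 - 379) = -1309*(-280) = 366520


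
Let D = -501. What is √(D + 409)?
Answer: 2*I*√23 ≈ 9.5917*I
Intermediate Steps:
√(D + 409) = √(-501 + 409) = √(-92) = 2*I*√23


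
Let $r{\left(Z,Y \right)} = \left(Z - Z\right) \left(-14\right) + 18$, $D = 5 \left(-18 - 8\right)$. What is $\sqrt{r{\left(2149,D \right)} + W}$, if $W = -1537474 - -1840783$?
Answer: $3 \sqrt{33703} \approx 550.75$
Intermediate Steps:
$D = -130$ ($D = 5 \left(-26\right) = -130$)
$r{\left(Z,Y \right)} = 18$ ($r{\left(Z,Y \right)} = 0 \left(-14\right) + 18 = 0 + 18 = 18$)
$W = 303309$ ($W = -1537474 + 1840783 = 303309$)
$\sqrt{r{\left(2149,D \right)} + W} = \sqrt{18 + 303309} = \sqrt{303327} = 3 \sqrt{33703}$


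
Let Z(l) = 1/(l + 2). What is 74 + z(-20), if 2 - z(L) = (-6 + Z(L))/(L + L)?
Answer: 54611/720 ≈ 75.849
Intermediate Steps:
Z(l) = 1/(2 + l)
z(L) = 2 - (-6 + 1/(2 + L))/(2*L) (z(L) = 2 - (-6 + 1/(2 + L))/(L + L) = 2 - (-6 + 1/(2 + L))/(2*L))
74 + z(-20) = 74 + (1/2)*(11 + 4*(-20)**2 + 14*(-20))/(-20*(2 - 20)) = 74 + (1/2)*(-1/20)*(11 + 4*400 - 280)/(-18) = 74 + (1/2)*(-1/20)*(-1/18)*(11 + 1600 - 280) = 74 + (1/2)*(-1/20)*(-1/18)*1331 = 74 + 1331/720 = 54611/720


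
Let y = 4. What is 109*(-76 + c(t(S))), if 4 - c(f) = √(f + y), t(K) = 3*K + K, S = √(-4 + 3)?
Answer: -7848 - 218*√(1 + I) ≈ -8087.5 - 99.21*I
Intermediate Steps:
S = I (S = √(-1) = I ≈ 1.0*I)
t(K) = 4*K
c(f) = 4 - √(4 + f) (c(f) = 4 - √(f + 4) = 4 - √(4 + f))
109*(-76 + c(t(S))) = 109*(-76 + (4 - √(4 + 4*I))) = 109*(-72 - √(4 + 4*I)) = -7848 - 109*√(4 + 4*I)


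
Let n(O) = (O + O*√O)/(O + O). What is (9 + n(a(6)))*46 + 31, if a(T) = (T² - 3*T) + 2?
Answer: 468 + 46*√5 ≈ 570.86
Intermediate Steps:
a(T) = 2 + T² - 3*T
n(O) = (O + O^(3/2))/(2*O) (n(O) = (O + O^(3/2))/((2*O)) = (O + O^(3/2))*(1/(2*O)) = (O + O^(3/2))/(2*O))
(9 + n(a(6)))*46 + 31 = (9 + (½ + √(2 + 6² - 3*6)/2))*46 + 31 = (9 + (½ + √(2 + 36 - 18)/2))*46 + 31 = (9 + (½ + √20/2))*46 + 31 = (9 + (½ + (2*√5)/2))*46 + 31 = (9 + (½ + √5))*46 + 31 = (19/2 + √5)*46 + 31 = (437 + 46*√5) + 31 = 468 + 46*√5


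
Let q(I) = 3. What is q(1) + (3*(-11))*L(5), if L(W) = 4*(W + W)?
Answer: -1317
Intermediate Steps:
L(W) = 8*W (L(W) = 4*(2*W) = 8*W)
q(1) + (3*(-11))*L(5) = 3 + (3*(-11))*(8*5) = 3 - 33*40 = 3 - 1320 = -1317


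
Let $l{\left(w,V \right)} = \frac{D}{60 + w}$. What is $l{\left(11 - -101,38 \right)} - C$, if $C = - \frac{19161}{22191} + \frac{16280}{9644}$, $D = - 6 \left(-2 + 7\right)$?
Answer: $- \frac{1532291543}{1533738362} \approx -0.99906$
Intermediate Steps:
$D = -30$ ($D = \left(-6\right) 5 = -30$)
$l{\left(w,V \right)} = - \frac{30}{60 + w}$
$C = \frac{14706733}{17834167}$ ($C = \left(-19161\right) \frac{1}{22191} + 16280 \cdot \frac{1}{9644} = - \frac{6387}{7397} + \frac{4070}{2411} = \frac{14706733}{17834167} \approx 0.82464$)
$l{\left(11 - -101,38 \right)} - C = - \frac{30}{60 + \left(11 - -101\right)} - \frac{14706733}{17834167} = - \frac{30}{60 + \left(11 + 101\right)} - \frac{14706733}{17834167} = - \frac{30}{60 + 112} - \frac{14706733}{17834167} = - \frac{30}{172} - \frac{14706733}{17834167} = \left(-30\right) \frac{1}{172} - \frac{14706733}{17834167} = - \frac{15}{86} - \frac{14706733}{17834167} = - \frac{1532291543}{1533738362}$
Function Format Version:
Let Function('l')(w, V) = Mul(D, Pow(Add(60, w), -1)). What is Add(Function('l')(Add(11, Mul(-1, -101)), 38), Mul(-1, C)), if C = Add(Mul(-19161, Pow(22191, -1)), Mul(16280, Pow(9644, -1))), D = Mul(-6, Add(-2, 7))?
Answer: Rational(-1532291543, 1533738362) ≈ -0.99906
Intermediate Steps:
D = -30 (D = Mul(-6, 5) = -30)
Function('l')(w, V) = Mul(-30, Pow(Add(60, w), -1))
C = Rational(14706733, 17834167) (C = Add(Mul(-19161, Rational(1, 22191)), Mul(16280, Rational(1, 9644))) = Add(Rational(-6387, 7397), Rational(4070, 2411)) = Rational(14706733, 17834167) ≈ 0.82464)
Add(Function('l')(Add(11, Mul(-1, -101)), 38), Mul(-1, C)) = Add(Mul(-30, Pow(Add(60, Add(11, Mul(-1, -101))), -1)), Mul(-1, Rational(14706733, 17834167))) = Add(Mul(-30, Pow(Add(60, Add(11, 101)), -1)), Rational(-14706733, 17834167)) = Add(Mul(-30, Pow(Add(60, 112), -1)), Rational(-14706733, 17834167)) = Add(Mul(-30, Pow(172, -1)), Rational(-14706733, 17834167)) = Add(Mul(-30, Rational(1, 172)), Rational(-14706733, 17834167)) = Add(Rational(-15, 86), Rational(-14706733, 17834167)) = Rational(-1532291543, 1533738362)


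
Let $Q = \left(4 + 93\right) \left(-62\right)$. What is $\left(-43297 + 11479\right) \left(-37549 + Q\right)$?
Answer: $1386087534$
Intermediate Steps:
$Q = -6014$ ($Q = 97 \left(-62\right) = -6014$)
$\left(-43297 + 11479\right) \left(-37549 + Q\right) = \left(-43297 + 11479\right) \left(-37549 - 6014\right) = \left(-31818\right) \left(-43563\right) = 1386087534$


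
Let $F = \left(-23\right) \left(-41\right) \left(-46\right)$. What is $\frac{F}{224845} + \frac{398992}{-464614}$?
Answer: $- \frac{54932691166}{52233067415} \approx -1.0517$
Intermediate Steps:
$F = -43378$ ($F = 943 \left(-46\right) = -43378$)
$\frac{F}{224845} + \frac{398992}{-464614} = - \frac{43378}{224845} + \frac{398992}{-464614} = \left(-43378\right) \frac{1}{224845} + 398992 \left(- \frac{1}{464614}\right) = - \frac{43378}{224845} - \frac{199496}{232307} = - \frac{54932691166}{52233067415}$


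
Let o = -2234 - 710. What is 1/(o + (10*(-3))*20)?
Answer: -1/3544 ≈ -0.00028217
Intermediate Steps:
o = -2944
1/(o + (10*(-3))*20) = 1/(-2944 + (10*(-3))*20) = 1/(-2944 - 30*20) = 1/(-2944 - 600) = 1/(-3544) = -1/3544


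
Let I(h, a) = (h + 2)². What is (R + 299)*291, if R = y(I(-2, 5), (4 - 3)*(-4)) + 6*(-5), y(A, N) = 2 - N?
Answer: 80025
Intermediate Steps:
I(h, a) = (2 + h)²
R = -24 (R = (2 - (4 - 3)*(-4)) + 6*(-5) = (2 - (-4)) - 30 = (2 - 1*(-4)) - 30 = (2 + 4) - 30 = 6 - 30 = -24)
(R + 299)*291 = (-24 + 299)*291 = 275*291 = 80025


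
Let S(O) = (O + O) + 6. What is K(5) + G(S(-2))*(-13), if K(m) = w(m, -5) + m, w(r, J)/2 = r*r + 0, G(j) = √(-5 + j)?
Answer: 55 - 13*I*√3 ≈ 55.0 - 22.517*I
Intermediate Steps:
S(O) = 6 + 2*O (S(O) = 2*O + 6 = 6 + 2*O)
w(r, J) = 2*r² (w(r, J) = 2*(r*r + 0) = 2*(r² + 0) = 2*r²)
K(m) = m + 2*m² (K(m) = 2*m² + m = m + 2*m²)
K(5) + G(S(-2))*(-13) = 5*(1 + 2*5) + √(-5 + (6 + 2*(-2)))*(-13) = 5*(1 + 10) + √(-5 + (6 - 4))*(-13) = 5*11 + √(-5 + 2)*(-13) = 55 + √(-3)*(-13) = 55 + (I*√3)*(-13) = 55 - 13*I*√3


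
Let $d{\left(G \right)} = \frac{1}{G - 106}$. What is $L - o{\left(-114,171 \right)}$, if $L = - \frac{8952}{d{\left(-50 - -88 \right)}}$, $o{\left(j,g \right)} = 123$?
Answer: $608613$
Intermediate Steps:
$d{\left(G \right)} = \frac{1}{-106 + G}$
$L = 608736$ ($L = - \frac{8952}{\frac{1}{-106 - -38}} = - \frac{8952}{\frac{1}{-106 + \left(-50 + 88\right)}} = - \frac{8952}{\frac{1}{-106 + 38}} = - \frac{8952}{\frac{1}{-68}} = - \frac{8952}{- \frac{1}{68}} = \left(-8952\right) \left(-68\right) = 608736$)
$L - o{\left(-114,171 \right)} = 608736 - 123 = 608613$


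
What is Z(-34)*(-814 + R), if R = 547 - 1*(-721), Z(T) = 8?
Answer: 3632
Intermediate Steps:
R = 1268 (R = 547 + 721 = 1268)
Z(-34)*(-814 + R) = 8*(-814 + 1268) = 8*454 = 3632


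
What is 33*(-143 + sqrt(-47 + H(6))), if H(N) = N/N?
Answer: -4719 + 33*I*sqrt(46) ≈ -4719.0 + 223.82*I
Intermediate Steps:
H(N) = 1
33*(-143 + sqrt(-47 + H(6))) = 33*(-143 + sqrt(-47 + 1)) = 33*(-143 + sqrt(-46)) = 33*(-143 + I*sqrt(46)) = -4719 + 33*I*sqrt(46)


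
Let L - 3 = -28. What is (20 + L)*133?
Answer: -665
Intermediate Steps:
L = -25 (L = 3 - 28 = -25)
(20 + L)*133 = (20 - 25)*133 = -5*133 = -665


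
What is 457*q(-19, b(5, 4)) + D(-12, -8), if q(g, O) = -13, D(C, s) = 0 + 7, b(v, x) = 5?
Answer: -5934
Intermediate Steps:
D(C, s) = 7
457*q(-19, b(5, 4)) + D(-12, -8) = 457*(-13) + 7 = -5941 + 7 = -5934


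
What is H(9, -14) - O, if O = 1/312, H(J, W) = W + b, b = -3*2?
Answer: -6241/312 ≈ -20.003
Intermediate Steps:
b = -6
H(J, W) = -6 + W (H(J, W) = W - 6 = -6 + W)
O = 1/312 ≈ 0.0032051
H(9, -14) - O = (-6 - 14) - 1*1/312 = -20 - 1/312 = -6241/312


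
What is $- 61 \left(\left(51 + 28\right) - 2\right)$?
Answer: $-4697$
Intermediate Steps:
$- 61 \left(\left(51 + 28\right) - 2\right) = - 61 \left(79 - 2\right) = \left(-61\right) 77 = -4697$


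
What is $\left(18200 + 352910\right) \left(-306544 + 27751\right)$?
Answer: $-103462870230$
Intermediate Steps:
$\left(18200 + 352910\right) \left(-306544 + 27751\right) = 371110 \left(-278793\right) = -103462870230$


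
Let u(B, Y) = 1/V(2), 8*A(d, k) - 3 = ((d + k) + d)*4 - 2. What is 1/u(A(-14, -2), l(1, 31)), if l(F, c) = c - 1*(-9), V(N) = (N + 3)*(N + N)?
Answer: 20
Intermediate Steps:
V(N) = 2*N*(3 + N) (V(N) = (3 + N)*(2*N) = 2*N*(3 + N))
l(F, c) = 9 + c (l(F, c) = c + 9 = 9 + c)
A(d, k) = 1/8 + d + k/2 (A(d, k) = 3/8 + (((d + k) + d)*4 - 2)/8 = 3/8 + ((k + 2*d)*4 - 2)/8 = 3/8 + ((4*k + 8*d) - 2)/8 = 3/8 + (-2 + 4*k + 8*d)/8 = 3/8 + (-1/4 + d + k/2) = 1/8 + d + k/2)
u(B, Y) = 1/20 (u(B, Y) = 1/(2*2*(3 + 2)) = 1/(2*2*5) = 1/20)
1/u(A(-14, -2), l(1, 31)) = 1/(1/20) = 20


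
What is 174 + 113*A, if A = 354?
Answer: 40176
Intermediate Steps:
174 + 113*A = 174 + 113*354 = 174 + 40002 = 40176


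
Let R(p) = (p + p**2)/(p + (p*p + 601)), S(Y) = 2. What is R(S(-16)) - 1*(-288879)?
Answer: 175349559/607 ≈ 2.8888e+5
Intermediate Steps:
R(p) = (p + p**2)/(601 + p + p**2) (R(p) = (p + p**2)/(p + (p**2 + 601)) = (p + p**2)/(p + (601 + p**2)) = (p + p**2)/(601 + p + p**2))
R(S(-16)) - 1*(-288879) = 2*(1 + 2)/(601 + 2 + 2**2) - 1*(-288879) = 2*3/(601 + 2 + 4) + 288879 = 2*3/607 + 288879 = 2*(1/607)*3 + 288879 = 6/607 + 288879 = 175349559/607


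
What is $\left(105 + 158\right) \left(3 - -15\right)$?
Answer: $4734$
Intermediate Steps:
$\left(105 + 158\right) \left(3 - -15\right) = 263 \left(3 + 15\right) = 263 \cdot 18 = 4734$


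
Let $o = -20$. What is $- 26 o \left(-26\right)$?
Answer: $-13520$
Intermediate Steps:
$- 26 o \left(-26\right) = \left(-26\right) \left(-20\right) \left(-26\right) = 520 \left(-26\right) = -13520$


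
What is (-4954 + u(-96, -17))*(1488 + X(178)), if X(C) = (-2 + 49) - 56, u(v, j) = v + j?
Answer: -7494093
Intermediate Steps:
u(v, j) = j + v
X(C) = -9 (X(C) = 47 - 56 = -9)
(-4954 + u(-96, -17))*(1488 + X(178)) = (-4954 + (-17 - 96))*(1488 - 9) = (-4954 - 113)*1479 = -5067*1479 = -7494093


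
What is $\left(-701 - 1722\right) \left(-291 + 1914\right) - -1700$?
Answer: $-3930829$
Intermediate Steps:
$\left(-701 - 1722\right) \left(-291 + 1914\right) - -1700 = \left(-2423\right) 1623 + 1700 = -3932529 + 1700 = -3930829$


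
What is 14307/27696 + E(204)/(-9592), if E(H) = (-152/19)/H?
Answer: 291621889/564527568 ≈ 0.51658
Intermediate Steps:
E(H) = -8/H (E(H) = (-152*1/19)/H = -8/H)
14307/27696 + E(204)/(-9592) = 14307/27696 - 8/204/(-9592) = 14307*(1/27696) - 8*1/204*(-1/9592) = 4769/9232 - 2/51*(-1/9592) = 4769/9232 + 1/244596 = 291621889/564527568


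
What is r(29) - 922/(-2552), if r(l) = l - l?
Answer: 461/1276 ≈ 0.36129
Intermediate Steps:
r(l) = 0
r(29) - 922/(-2552) = 0 - 922/(-2552) = 0 - 922*(-1)/2552 = 0 - 1*(-461/1276) = 0 + 461/1276 = 461/1276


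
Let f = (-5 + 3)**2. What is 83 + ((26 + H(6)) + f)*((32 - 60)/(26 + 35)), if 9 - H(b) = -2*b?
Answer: 3635/61 ≈ 59.590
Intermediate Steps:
H(b) = 9 + 2*b (H(b) = 9 - (-2)*b = 9 + 2*b)
f = 4 (f = (-2)**2 = 4)
83 + ((26 + H(6)) + f)*((32 - 60)/(26 + 35)) = 83 + ((26 + (9 + 2*6)) + 4)*((32 - 60)/(26 + 35)) = 83 + ((26 + (9 + 12)) + 4)*(-28/61) = 83 + ((26 + 21) + 4)*(-28*1/61) = 83 + (47 + 4)*(-28/61) = 83 + 51*(-28/61) = 83 - 1428/61 = 3635/61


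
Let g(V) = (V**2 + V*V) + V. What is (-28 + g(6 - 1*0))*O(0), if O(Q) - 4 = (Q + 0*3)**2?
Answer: 200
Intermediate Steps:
g(V) = V + 2*V**2 (g(V) = (V**2 + V**2) + V = 2*V**2 + V = V + 2*V**2)
O(Q) = 4 + Q**2 (O(Q) = 4 + (Q + 0*3)**2 = 4 + (Q + 0)**2 = 4 + Q**2)
(-28 + g(6 - 1*0))*O(0) = (-28 + (6 - 1*0)*(1 + 2*(6 - 1*0)))*(4 + 0**2) = (-28 + (6 + 0)*(1 + 2*(6 + 0)))*(4 + 0) = (-28 + 6*(1 + 2*6))*4 = (-28 + 6*(1 + 12))*4 = (-28 + 6*13)*4 = (-28 + 78)*4 = 50*4 = 200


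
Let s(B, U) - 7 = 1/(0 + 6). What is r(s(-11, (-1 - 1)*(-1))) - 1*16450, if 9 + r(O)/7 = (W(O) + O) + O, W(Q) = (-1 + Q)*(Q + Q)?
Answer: -284291/18 ≈ -15794.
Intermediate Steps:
W(Q) = 2*Q*(-1 + Q) (W(Q) = (-1 + Q)*(2*Q) = 2*Q*(-1 + Q))
s(B, U) = 43/6 (s(B, U) = 7 + 1/(0 + 6) = 7 + 1/6 = 43/6)
r(O) = -63 + 14*O + 14*O*(-1 + O) (r(O) = -63 + 7*((2*O*(-1 + O) + O) + O) = -63 + 7*((O + 2*O*(-1 + O)) + O) = -63 + 7*(2*O + 2*O*(-1 + O)) = -63 + (14*O + 14*O*(-1 + O)) = -63 + 14*O + 14*O*(-1 + O))
r(s(-11, (-1 - 1)*(-1))) - 1*16450 = (-63 + 14*(43/6)**2) - 1*16450 = (-63 + 14*(1849/36)) - 16450 = (-63 + 12943/18) - 16450 = 11809/18 - 16450 = -284291/18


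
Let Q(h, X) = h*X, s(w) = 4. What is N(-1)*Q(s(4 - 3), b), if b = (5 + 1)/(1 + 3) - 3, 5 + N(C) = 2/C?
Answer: 42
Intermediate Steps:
N(C) = -5 + 2/C
b = -3/2 (b = 6/4 - 3 = 6*(¼) - 3 = 3/2 - 3 = -3/2 ≈ -1.5000)
Q(h, X) = X*h
N(-1)*Q(s(4 - 3), b) = (-5 + 2/(-1))*(-3/2*4) = (-5 + 2*(-1))*(-6) = (-5 - 2)*(-6) = -7*(-6) = 42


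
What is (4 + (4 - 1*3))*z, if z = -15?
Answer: -75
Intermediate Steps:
(4 + (4 - 1*3))*z = (4 + (4 - 1*3))*(-15) = (4 + (4 - 3))*(-15) = (4 + 1)*(-15) = 5*(-15) = -75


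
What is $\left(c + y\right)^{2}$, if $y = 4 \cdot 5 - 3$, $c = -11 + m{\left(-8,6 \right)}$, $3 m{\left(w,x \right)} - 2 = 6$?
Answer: $\frac{676}{9} \approx 75.111$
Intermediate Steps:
$m{\left(w,x \right)} = \frac{8}{3}$ ($m{\left(w,x \right)} = \frac{2}{3} + \frac{1}{3} \cdot 6 = \frac{2}{3} + 2 = \frac{8}{3}$)
$c = - \frac{25}{3}$ ($c = -11 + \frac{8}{3} = - \frac{25}{3} \approx -8.3333$)
$y = 17$ ($y = 20 - 3 = 17$)
$\left(c + y\right)^{2} = \left(- \frac{25}{3} + 17\right)^{2} = \left(\frac{26}{3}\right)^{2} = \frac{676}{9}$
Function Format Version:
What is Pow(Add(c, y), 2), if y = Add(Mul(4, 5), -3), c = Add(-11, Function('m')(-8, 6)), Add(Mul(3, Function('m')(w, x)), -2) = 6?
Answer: Rational(676, 9) ≈ 75.111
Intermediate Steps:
Function('m')(w, x) = Rational(8, 3) (Function('m')(w, x) = Add(Rational(2, 3), Mul(Rational(1, 3), 6)) = Add(Rational(2, 3), 2) = Rational(8, 3))
c = Rational(-25, 3) (c = Add(-11, Rational(8, 3)) = Rational(-25, 3) ≈ -8.3333)
y = 17 (y = Add(20, -3) = 17)
Pow(Add(c, y), 2) = Pow(Add(Rational(-25, 3), 17), 2) = Pow(Rational(26, 3), 2) = Rational(676, 9)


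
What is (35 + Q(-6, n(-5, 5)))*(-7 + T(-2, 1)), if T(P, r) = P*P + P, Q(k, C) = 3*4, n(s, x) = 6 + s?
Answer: -235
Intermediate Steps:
Q(k, C) = 12
T(P, r) = P + P² (T(P, r) = P² + P = P + P²)
(35 + Q(-6, n(-5, 5)))*(-7 + T(-2, 1)) = (35 + 12)*(-7 - 2*(1 - 2)) = 47*(-7 - 2*(-1)) = 47*(-7 + 2) = 47*(-5) = -235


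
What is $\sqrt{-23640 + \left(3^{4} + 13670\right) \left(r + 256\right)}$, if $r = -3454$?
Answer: $i \sqrt{43999338} \approx 6633.2 i$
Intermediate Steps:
$\sqrt{-23640 + \left(3^{4} + 13670\right) \left(r + 256\right)} = \sqrt{-23640 + \left(3^{4} + 13670\right) \left(-3454 + 256\right)} = \sqrt{-23640 + \left(81 + 13670\right) \left(-3198\right)} = \sqrt{-23640 + 13751 \left(-3198\right)} = \sqrt{-23640 - 43975698} = \sqrt{-43999338} = i \sqrt{43999338}$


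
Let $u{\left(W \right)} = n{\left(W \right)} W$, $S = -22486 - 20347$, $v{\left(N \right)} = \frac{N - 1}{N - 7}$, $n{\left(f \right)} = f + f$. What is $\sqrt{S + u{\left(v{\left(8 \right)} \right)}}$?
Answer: $i \sqrt{42735} \approx 206.72 i$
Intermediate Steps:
$n{\left(f \right)} = 2 f$
$v{\left(N \right)} = \frac{-1 + N}{-7 + N}$
$S = -42833$ ($S = -22486 - 20347 = -42833$)
$u{\left(W \right)} = 2 W^{2}$ ($u{\left(W \right)} = 2 W W = 2 W^{2}$)
$\sqrt{S + u{\left(v{\left(8 \right)} \right)}} = \sqrt{-42833 + 2 \left(\frac{-1 + 8}{-7 + 8}\right)^{2}} = \sqrt{-42833 + 2 \left(1^{-1} \cdot 7\right)^{2}} = \sqrt{-42833 + 2 \left(1 \cdot 7\right)^{2}} = \sqrt{-42833 + 2 \cdot 7^{2}} = \sqrt{-42833 + 2 \cdot 49} = \sqrt{-42833 + 98} = \sqrt{-42735} = i \sqrt{42735}$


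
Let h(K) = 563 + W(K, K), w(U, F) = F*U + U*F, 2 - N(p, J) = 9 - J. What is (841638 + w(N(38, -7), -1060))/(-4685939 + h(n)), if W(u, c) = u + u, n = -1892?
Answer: -62237/334940 ≈ -0.18582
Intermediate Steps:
N(p, J) = -7 + J (N(p, J) = 2 - (9 - J) = 2 + (-9 + J) = -7 + J)
W(u, c) = 2*u
w(U, F) = 2*F*U (w(U, F) = F*U + F*U = 2*F*U)
h(K) = 563 + 2*K
(841638 + w(N(38, -7), -1060))/(-4685939 + h(n)) = (841638 + 2*(-1060)*(-7 - 7))/(-4685939 + (563 + 2*(-1892))) = (841638 + 2*(-1060)*(-14))/(-4685939 + (563 - 3784)) = (841638 + 29680)/(-4685939 - 3221) = 871318/(-4689160) = 871318*(-1/4689160) = -62237/334940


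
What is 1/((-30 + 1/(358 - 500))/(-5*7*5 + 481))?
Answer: -43452/4261 ≈ -10.198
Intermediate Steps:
1/((-30 + 1/(358 - 500))/(-5*7*5 + 481)) = 1/((-30 + 1/(-142))/(-35*5 + 481)) = 1/((-30 - 1/142)/(-175 + 481)) = 1/(-4261/142/306) = 1/(-4261/142*1/306) = 1/(-4261/43452) = -43452/4261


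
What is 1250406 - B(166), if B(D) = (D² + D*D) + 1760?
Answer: 1193534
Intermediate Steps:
B(D) = 1760 + 2*D² (B(D) = (D² + D²) + 1760 = 2*D² + 1760 = 1760 + 2*D²)
1250406 - B(166) = 1250406 - (1760 + 2*166²) = 1250406 - (1760 + 2*27556) = 1250406 - (1760 + 55112) = 1250406 - 1*56872 = 1250406 - 56872 = 1193534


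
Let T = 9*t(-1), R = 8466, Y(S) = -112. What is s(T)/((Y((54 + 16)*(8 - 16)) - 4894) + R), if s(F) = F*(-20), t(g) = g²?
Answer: -9/173 ≈ -0.052023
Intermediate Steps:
T = 9 (T = 9*(-1)² = 9*1 = 9)
s(F) = -20*F
s(T)/((Y((54 + 16)*(8 - 16)) - 4894) + R) = (-20*9)/((-112 - 4894) + 8466) = -180/(-5006 + 8466) = -180/3460 = -180*1/3460 = -9/173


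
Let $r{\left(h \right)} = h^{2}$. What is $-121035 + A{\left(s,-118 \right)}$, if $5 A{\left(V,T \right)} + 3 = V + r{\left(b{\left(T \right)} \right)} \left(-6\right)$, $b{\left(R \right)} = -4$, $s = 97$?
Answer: $- \frac{605177}{5} \approx -1.2104 \cdot 10^{5}$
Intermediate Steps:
$A{\left(V,T \right)} = - \frac{99}{5} + \frac{V}{5}$ ($A{\left(V,T \right)} = - \frac{3}{5} + \frac{V + \left(-4\right)^{2} \left(-6\right)}{5} = - \frac{3}{5} + \frac{V + 16 \left(-6\right)}{5} = - \frac{3}{5} + \frac{V - 96}{5} = - \frac{3}{5} + \frac{-96 + V}{5} = - \frac{3}{5} + \left(- \frac{96}{5} + \frac{V}{5}\right) = - \frac{99}{5} + \frac{V}{5}$)
$-121035 + A{\left(s,-118 \right)} = -121035 + \left(- \frac{99}{5} + \frac{1}{5} \cdot 97\right) = -121035 + \left(- \frac{99}{5} + \frac{97}{5}\right) = -121035 - \frac{2}{5} = - \frac{605177}{5}$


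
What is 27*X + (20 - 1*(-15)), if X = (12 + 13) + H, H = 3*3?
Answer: 953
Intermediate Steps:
H = 9
X = 34 (X = (12 + 13) + 9 = 25 + 9 = 34)
27*X + (20 - 1*(-15)) = 27*34 + (20 - 1*(-15)) = 918 + (20 + 15) = 918 + 35 = 953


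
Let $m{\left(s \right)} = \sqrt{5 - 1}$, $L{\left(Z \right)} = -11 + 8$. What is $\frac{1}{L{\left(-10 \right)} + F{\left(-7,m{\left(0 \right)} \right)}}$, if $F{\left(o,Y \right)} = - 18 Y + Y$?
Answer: $- \frac{1}{37} \approx -0.027027$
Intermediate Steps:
$L{\left(Z \right)} = -3$
$m{\left(s \right)} = 2$ ($m{\left(s \right)} = \sqrt{4} = 2$)
$F{\left(o,Y \right)} = - 17 Y$
$\frac{1}{L{\left(-10 \right)} + F{\left(-7,m{\left(0 \right)} \right)}} = \frac{1}{-3 - 34} = \frac{1}{-37} = - \frac{1}{37}$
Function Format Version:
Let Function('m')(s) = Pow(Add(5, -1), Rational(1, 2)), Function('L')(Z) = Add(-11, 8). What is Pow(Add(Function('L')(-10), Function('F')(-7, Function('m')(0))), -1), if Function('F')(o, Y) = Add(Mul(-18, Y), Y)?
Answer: Rational(-1, 37) ≈ -0.027027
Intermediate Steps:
Function('L')(Z) = -3
Function('m')(s) = 2 (Function('m')(s) = Pow(4, Rational(1, 2)) = 2)
Function('F')(o, Y) = Mul(-17, Y)
Pow(Add(Function('L')(-10), Function('F')(-7, Function('m')(0))), -1) = Pow(Add(-3, Mul(-17, 2)), -1) = Pow(Add(-3, -34), -1) = Pow(-37, -1) = Rational(-1, 37)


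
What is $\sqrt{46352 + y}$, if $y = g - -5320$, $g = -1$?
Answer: $\sqrt{51671} \approx 227.31$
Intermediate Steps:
$y = 5319$ ($y = -1 - -5320 = -1 + 5320 = 5319$)
$\sqrt{46352 + y} = \sqrt{46352 + 5319} = \sqrt{51671}$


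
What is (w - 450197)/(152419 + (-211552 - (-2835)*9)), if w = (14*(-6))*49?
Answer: 454313/33618 ≈ 13.514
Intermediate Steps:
w = -4116 (w = -84*49 = -4116)
(w - 450197)/(152419 + (-211552 - (-2835)*9)) = (-4116 - 450197)/(152419 + (-211552 - (-2835)*9)) = -454313/(152419 + (-211552 - 1*(-25515))) = -454313/(152419 + (-211552 + 25515)) = -454313/(152419 - 186037) = -454313/(-33618) = -454313*(-1/33618) = 454313/33618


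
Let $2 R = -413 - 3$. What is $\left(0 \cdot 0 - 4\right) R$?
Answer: $832$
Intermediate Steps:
$R = -208$ ($R = \frac{-413 - 3}{2} = \frac{1}{2} \left(-416\right) = -208$)
$\left(0 \cdot 0 - 4\right) R = \left(0 \cdot 0 - 4\right) \left(-208\right) = \left(0 - 4\right) \left(-208\right) = \left(-4\right) \left(-208\right) = 832$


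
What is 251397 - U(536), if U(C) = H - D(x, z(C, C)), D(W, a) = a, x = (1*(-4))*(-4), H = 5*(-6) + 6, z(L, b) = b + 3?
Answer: 251960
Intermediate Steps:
z(L, b) = 3 + b
H = -24 (H = -30 + 6 = -24)
x = 16 (x = -4*(-4) = 16)
U(C) = -27 - C (U(C) = -24 - (3 + C) = -24 + (-3 - C) = -27 - C)
251397 - U(536) = 251397 - (-27 - 1*536) = 251397 - (-27 - 536) = 251397 - 1*(-563) = 251397 + 563 = 251960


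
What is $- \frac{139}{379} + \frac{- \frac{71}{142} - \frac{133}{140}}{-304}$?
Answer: $- \frac{834129}{2304320} \approx -0.36198$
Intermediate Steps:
$- \frac{139}{379} + \frac{- \frac{71}{142} - \frac{133}{140}}{-304} = \left(-139\right) \frac{1}{379} + \left(\left(-71\right) \frac{1}{142} - \frac{19}{20}\right) \left(- \frac{1}{304}\right) = - \frac{139}{379} + \left(- \frac{1}{2} - \frac{19}{20}\right) \left(- \frac{1}{304}\right) = - \frac{139}{379} - - \frac{29}{6080} = - \frac{139}{379} + \frac{29}{6080} = - \frac{834129}{2304320}$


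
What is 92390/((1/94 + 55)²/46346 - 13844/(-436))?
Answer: 824801467936112/284047991257 ≈ 2903.7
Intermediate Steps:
92390/((1/94 + 55)²/46346 - 13844/(-436)) = 92390/((1/94 + 55)²*(1/46346) - 13844*(-1/436)) = 92390/((5171/94)²*(1/46346) + 3461/109) = 92390/((26739241/8836)*(1/46346) + 3461/109) = 92390/(26739241/409513256 + 3461/109) = 92390/(1420239956285/44636944904) = 92390*(44636944904/1420239956285) = 824801467936112/284047991257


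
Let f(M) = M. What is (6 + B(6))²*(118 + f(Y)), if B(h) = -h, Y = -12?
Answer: 0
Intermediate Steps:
(6 + B(6))²*(118 + f(Y)) = (6 - 1*6)²*(118 - 12) = (6 - 6)²*106 = 0²*106 = 0*106 = 0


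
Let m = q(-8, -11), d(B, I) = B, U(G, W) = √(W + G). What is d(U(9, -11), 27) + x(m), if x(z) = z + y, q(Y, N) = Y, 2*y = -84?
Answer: -50 + I*√2 ≈ -50.0 + 1.4142*I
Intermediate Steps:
y = -42 (y = (½)*(-84) = -42)
U(G, W) = √(G + W)
m = -8
x(z) = -42 + z (x(z) = z - 42 = -42 + z)
d(U(9, -11), 27) + x(m) = √(9 - 11) + (-42 - 8) = √(-2) - 50 = I*√2 - 50 = -50 + I*√2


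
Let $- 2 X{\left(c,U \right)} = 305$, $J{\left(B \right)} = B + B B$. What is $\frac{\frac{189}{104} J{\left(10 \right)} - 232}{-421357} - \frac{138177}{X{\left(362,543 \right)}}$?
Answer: $\frac{6055072512701}{6682722020} \approx 906.08$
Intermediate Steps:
$J{\left(B \right)} = B + B^{2}$
$X{\left(c,U \right)} = - \frac{305}{2}$ ($X{\left(c,U \right)} = \left(- \frac{1}{2}\right) 305 = - \frac{305}{2}$)
$\frac{\frac{189}{104} J{\left(10 \right)} - 232}{-421357} - \frac{138177}{X{\left(362,543 \right)}} = \frac{\frac{189}{104} \cdot 10 \left(1 + 10\right) - 232}{-421357} - \frac{138177}{- \frac{305}{2}} = \left(189 \cdot \frac{1}{104} \cdot 10 \cdot 11 - 232\right) \left(- \frac{1}{421357}\right) - - \frac{276354}{305} = \left(\frac{189}{104} \cdot 110 - 232\right) \left(- \frac{1}{421357}\right) + \frac{276354}{305} = \left(\frac{10395}{52} - 232\right) \left(- \frac{1}{421357}\right) + \frac{276354}{305} = \left(- \frac{1669}{52}\right) \left(- \frac{1}{421357}\right) + \frac{276354}{305} = \frac{1669}{21910564} + \frac{276354}{305} = \frac{6055072512701}{6682722020}$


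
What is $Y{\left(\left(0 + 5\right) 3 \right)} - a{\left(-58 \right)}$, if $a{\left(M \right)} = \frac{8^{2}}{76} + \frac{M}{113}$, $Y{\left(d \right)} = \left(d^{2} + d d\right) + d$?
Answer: $\frac{997649}{2147} \approx 464.67$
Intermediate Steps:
$Y{\left(d \right)} = d + 2 d^{2}$ ($Y{\left(d \right)} = \left(d^{2} + d^{2}\right) + d = 2 d^{2} + d = d + 2 d^{2}$)
$a{\left(M \right)} = \frac{16}{19} + \frac{M}{113}$ ($a{\left(M \right)} = 64 \cdot \frac{1}{76} + M \frac{1}{113} = \frac{16}{19} + \frac{M}{113}$)
$Y{\left(\left(0 + 5\right) 3 \right)} - a{\left(-58 \right)} = \left(0 + 5\right) 3 \left(1 + 2 \left(0 + 5\right) 3\right) - \left(\frac{16}{19} + \frac{1}{113} \left(-58\right)\right) = 5 \cdot 3 \left(1 + 2 \cdot 5 \cdot 3\right) - \left(\frac{16}{19} - \frac{58}{113}\right) = 15 \left(1 + 2 \cdot 15\right) - \frac{706}{2147} = 15 \left(1 + 30\right) - \frac{706}{2147} = 15 \cdot 31 - \frac{706}{2147} = 465 - \frac{706}{2147} = \frac{997649}{2147}$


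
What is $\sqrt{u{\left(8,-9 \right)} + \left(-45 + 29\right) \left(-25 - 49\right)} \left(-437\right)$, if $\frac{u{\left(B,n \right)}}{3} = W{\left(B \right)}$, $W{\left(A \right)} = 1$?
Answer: $- 437 \sqrt{1187} \approx -15056.0$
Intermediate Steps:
$u{\left(B,n \right)} = 3$ ($u{\left(B,n \right)} = 3 \cdot 1 = 3$)
$\sqrt{u{\left(8,-9 \right)} + \left(-45 + 29\right) \left(-25 - 49\right)} \left(-437\right) = \sqrt{3 + \left(-45 + 29\right) \left(-25 - 49\right)} \left(-437\right) = \sqrt{3 - -1184} \left(-437\right) = \sqrt{3 + 1184} \left(-437\right) = \sqrt{1187} \left(-437\right) = - 437 \sqrt{1187}$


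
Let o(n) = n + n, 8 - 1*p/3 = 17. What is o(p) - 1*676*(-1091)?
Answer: 737462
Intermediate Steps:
p = -27 (p = 24 - 3*17 = 24 - 51 = -27)
o(n) = 2*n
o(p) - 1*676*(-1091) = 2*(-27) - 1*676*(-1091) = -54 - 676*(-1091) = -54 + 737516 = 737462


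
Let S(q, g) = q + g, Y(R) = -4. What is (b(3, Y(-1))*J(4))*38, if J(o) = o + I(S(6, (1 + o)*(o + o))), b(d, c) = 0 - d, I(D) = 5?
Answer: -1026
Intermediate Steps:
S(q, g) = g + q
b(d, c) = -d
J(o) = 5 + o (J(o) = o + 5 = 5 + o)
(b(3, Y(-1))*J(4))*38 = ((-1*3)*(5 + 4))*38 = -3*9*38 = -27*38 = -1026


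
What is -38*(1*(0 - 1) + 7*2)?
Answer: -494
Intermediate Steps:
-38*(1*(0 - 1) + 7*2) = -38*(1*(-1) + 14) = -38*(-1 + 14) = -38*13 = -494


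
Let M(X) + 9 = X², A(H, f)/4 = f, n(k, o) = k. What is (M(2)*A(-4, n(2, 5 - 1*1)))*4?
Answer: -160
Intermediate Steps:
A(H, f) = 4*f
M(X) = -9 + X²
(M(2)*A(-4, n(2, 5 - 1*1)))*4 = ((-9 + 2²)*(4*2))*4 = ((-9 + 4)*8)*4 = -5*8*4 = -40*4 = -160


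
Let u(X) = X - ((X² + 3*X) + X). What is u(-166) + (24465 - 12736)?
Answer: -15329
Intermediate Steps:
u(X) = -X² - 3*X (u(X) = X - (X² + 4*X) = X + (-X² - 4*X) = -X² - 3*X)
u(-166) + (24465 - 12736) = -1*(-166)*(3 - 166) + (24465 - 12736) = -1*(-166)*(-163) + 11729 = -27058 + 11729 = -15329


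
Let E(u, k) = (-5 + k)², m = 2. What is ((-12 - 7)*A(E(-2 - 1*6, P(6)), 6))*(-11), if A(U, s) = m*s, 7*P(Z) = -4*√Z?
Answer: 2508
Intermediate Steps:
P(Z) = -4*√Z/7 (P(Z) = (-4*√Z)/7 = -4*√Z/7)
A(U, s) = 2*s
((-12 - 7)*A(E(-2 - 1*6, P(6)), 6))*(-11) = ((-12 - 7)*(2*6))*(-11) = -19*12*(-11) = -228*(-11) = 2508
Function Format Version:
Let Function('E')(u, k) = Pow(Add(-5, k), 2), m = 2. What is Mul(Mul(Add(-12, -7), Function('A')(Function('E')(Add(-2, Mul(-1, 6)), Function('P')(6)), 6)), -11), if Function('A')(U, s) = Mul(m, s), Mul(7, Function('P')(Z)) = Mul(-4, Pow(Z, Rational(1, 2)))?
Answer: 2508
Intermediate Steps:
Function('P')(Z) = Mul(Rational(-4, 7), Pow(Z, Rational(1, 2))) (Function('P')(Z) = Mul(Rational(1, 7), Mul(-4, Pow(Z, Rational(1, 2)))) = Mul(Rational(-4, 7), Pow(Z, Rational(1, 2))))
Function('A')(U, s) = Mul(2, s)
Mul(Mul(Add(-12, -7), Function('A')(Function('E')(Add(-2, Mul(-1, 6)), Function('P')(6)), 6)), -11) = Mul(Mul(Add(-12, -7), Mul(2, 6)), -11) = Mul(Mul(-19, 12), -11) = Mul(-228, -11) = 2508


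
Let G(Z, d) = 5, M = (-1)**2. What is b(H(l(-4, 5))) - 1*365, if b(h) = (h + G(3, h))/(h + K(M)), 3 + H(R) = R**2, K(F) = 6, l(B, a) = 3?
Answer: -4369/12 ≈ -364.08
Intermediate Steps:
M = 1
H(R) = -3 + R**2
b(h) = (5 + h)/(6 + h) (b(h) = (h + 5)/(h + 6) = (5 + h)/(6 + h))
b(H(l(-4, 5))) - 1*365 = (5 + (-3 + 3**2))/(6 + (-3 + 3**2)) - 1*365 = (5 + (-3 + 9))/(6 + (-3 + 9)) - 365 = (5 + 6)/(6 + 6) - 365 = 11/12 - 365 = -4369/12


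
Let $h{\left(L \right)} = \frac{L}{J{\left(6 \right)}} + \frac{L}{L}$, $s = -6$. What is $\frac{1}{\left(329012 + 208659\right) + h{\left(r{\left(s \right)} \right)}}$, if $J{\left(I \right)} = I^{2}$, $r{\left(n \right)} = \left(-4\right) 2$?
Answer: $\frac{9}{4839046} \approx 1.8599 \cdot 10^{-6}$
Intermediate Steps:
$r{\left(n \right)} = -8$
$h{\left(L \right)} = 1 + \frac{L}{36}$ ($h{\left(L \right)} = \frac{L}{6^{2}} + \frac{L}{L} = \frac{L}{36} + 1 = 1 + \frac{L}{36}$)
$\frac{1}{\left(329012 + 208659\right) + h{\left(r{\left(s \right)} \right)}} = \frac{1}{\left(329012 + 208659\right) + \left(1 + \frac{1}{36} \left(-8\right)\right)} = \frac{1}{537671 + \left(1 - \frac{2}{9}\right)} = \frac{1}{537671 + \frac{7}{9}} = \frac{1}{\frac{4839046}{9}} = \frac{9}{4839046}$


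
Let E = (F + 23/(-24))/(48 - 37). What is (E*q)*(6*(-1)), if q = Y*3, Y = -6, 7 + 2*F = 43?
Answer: 3681/22 ≈ 167.32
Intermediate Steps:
F = 18 (F = -7/2 + (½)*43 = -7/2 + 43/2 = 18)
q = -18 (q = -6*3 = -18)
E = 409/264 (E = (18 + 23/(-24))/(48 - 37) = (18 + 23*(-1/24))/11 = (18 - 23/24)*(1/11) = (409/24)*(1/11) = 409/264 ≈ 1.5492)
(E*q)*(6*(-1)) = ((409/264)*(-18))*(6*(-1)) = -1227/44*(-6) = 3681/22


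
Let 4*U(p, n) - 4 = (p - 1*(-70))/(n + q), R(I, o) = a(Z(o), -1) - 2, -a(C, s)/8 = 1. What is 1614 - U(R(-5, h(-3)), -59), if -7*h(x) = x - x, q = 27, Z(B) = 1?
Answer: 51631/32 ≈ 1613.5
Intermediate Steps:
a(C, s) = -8 (a(C, s) = -8*1 = -8)
h(x) = 0 (h(x) = -(x - x)/7 = -⅐*0 = 0)
R(I, o) = -10 (R(I, o) = -8 - 2 = -10)
U(p, n) = 1 + (70 + p)/(4*(27 + n)) (U(p, n) = 1 + ((p - 1*(-70))/(n + 27))/4 = 1 + ((p + 70)/(27 + n))/4 = 1 + ((70 + p)/(27 + n))/4 = 1 + (70 + p)/(4*(27 + n)))
1614 - U(R(-5, h(-3)), -59) = 1614 - (178 - 10 + 4*(-59))/(4*(27 - 59)) = 1614 - (178 - 10 - 236)/(4*(-32)) = 1614 - (-1)*(-68)/(4*32) = 1614 - 1*17/32 = 1614 - 17/32 = 51631/32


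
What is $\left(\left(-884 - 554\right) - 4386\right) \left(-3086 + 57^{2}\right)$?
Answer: $-949312$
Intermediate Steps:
$\left(\left(-884 - 554\right) - 4386\right) \left(-3086 + 57^{2}\right) = \left(\left(-884 - 554\right) - 4386\right) \left(-3086 + 3249\right) = \left(-1438 - 4386\right) 163 = \left(-5824\right) 163 = -949312$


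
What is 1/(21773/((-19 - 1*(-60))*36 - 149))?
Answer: 1327/21773 ≈ 0.060947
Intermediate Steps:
1/(21773/((-19 - 1*(-60))*36 - 149)) = 1/(21773/((-19 + 60)*36 - 149)) = 1/(21773/(41*36 - 149)) = 1/(21773/(1476 - 149)) = 1/(21773/1327) = 1327/21773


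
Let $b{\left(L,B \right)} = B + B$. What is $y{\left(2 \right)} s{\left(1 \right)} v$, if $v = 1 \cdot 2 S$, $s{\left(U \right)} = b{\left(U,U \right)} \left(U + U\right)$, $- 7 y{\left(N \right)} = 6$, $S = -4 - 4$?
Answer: $\frac{384}{7} \approx 54.857$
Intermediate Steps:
$S = -8$
$y{\left(N \right)} = - \frac{6}{7}$ ($y{\left(N \right)} = \left(- \frac{1}{7}\right) 6 = - \frac{6}{7}$)
$b{\left(L,B \right)} = 2 B$
$s{\left(U \right)} = 4 U^{2}$ ($s{\left(U \right)} = 2 U \left(U + U\right) = 2 U 2 U = 4 U^{2}$)
$v = -16$ ($v = 1 \cdot 2 \left(-8\right) = 2 \left(-8\right) = -16$)
$y{\left(2 \right)} s{\left(1 \right)} v = - \frac{6 \cdot 4 \cdot 1^{2}}{7} \left(-16\right) = - \frac{6 \cdot 4 \cdot 1}{7} \left(-16\right) = \left(- \frac{6}{7}\right) 4 \left(-16\right) = \left(- \frac{24}{7}\right) \left(-16\right) = \frac{384}{7}$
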